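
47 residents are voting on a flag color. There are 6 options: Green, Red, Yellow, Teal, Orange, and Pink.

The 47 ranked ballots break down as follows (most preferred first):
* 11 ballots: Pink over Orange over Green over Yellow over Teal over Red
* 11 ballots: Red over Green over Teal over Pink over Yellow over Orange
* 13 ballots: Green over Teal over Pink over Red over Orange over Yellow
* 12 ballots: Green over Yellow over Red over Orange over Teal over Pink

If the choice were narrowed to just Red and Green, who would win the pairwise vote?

Green

Red is ranked above Green on 11 ballots; Green above Red on 36.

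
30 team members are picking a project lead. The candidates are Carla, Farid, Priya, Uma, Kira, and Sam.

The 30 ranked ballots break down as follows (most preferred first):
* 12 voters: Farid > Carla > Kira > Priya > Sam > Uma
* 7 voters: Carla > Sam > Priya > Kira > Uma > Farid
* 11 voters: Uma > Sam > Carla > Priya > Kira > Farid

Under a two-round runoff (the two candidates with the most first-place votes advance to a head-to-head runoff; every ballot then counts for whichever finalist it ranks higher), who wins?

Round 1 first-place votes: Carla 7, Farid 12, Priya 0, Uma 11, Kira 0, Sam 0. Farid and Uma advance.
Runoff: Farid is ranked above Uma on 12 ballots, Uma above Farid on 18.

Uma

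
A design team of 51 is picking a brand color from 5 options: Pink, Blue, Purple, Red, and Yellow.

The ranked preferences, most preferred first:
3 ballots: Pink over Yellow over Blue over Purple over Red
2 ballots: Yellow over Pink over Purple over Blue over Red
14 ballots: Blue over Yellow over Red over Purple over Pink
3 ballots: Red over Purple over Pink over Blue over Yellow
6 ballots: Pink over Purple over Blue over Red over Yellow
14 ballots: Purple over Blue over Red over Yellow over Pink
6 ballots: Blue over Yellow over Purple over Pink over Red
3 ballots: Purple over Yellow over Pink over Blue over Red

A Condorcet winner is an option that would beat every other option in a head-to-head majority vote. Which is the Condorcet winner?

Purple vs Pink: 40–11
Purple vs Blue: 28–23
Purple vs Red: 34–17
Purple vs Yellow: 26–25
Purple beats every other option.

Purple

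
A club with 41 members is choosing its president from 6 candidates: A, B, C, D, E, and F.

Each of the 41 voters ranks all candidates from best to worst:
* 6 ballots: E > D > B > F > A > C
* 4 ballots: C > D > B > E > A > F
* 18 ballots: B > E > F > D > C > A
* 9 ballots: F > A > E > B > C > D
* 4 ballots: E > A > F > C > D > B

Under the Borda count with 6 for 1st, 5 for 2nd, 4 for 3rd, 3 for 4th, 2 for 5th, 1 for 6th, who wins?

A: 6×2 + 4×2 + 18×1 + 9×5 + 4×5 = 103
B: 6×4 + 4×4 + 18×6 + 9×3 + 4×1 = 179
C: 6×1 + 4×6 + 18×2 + 9×2 + 4×3 = 96
D: 6×5 + 4×5 + 18×3 + 9×1 + 4×2 = 121
E: 6×6 + 4×3 + 18×5 + 9×4 + 4×6 = 198
F: 6×3 + 4×1 + 18×4 + 9×6 + 4×4 = 164

E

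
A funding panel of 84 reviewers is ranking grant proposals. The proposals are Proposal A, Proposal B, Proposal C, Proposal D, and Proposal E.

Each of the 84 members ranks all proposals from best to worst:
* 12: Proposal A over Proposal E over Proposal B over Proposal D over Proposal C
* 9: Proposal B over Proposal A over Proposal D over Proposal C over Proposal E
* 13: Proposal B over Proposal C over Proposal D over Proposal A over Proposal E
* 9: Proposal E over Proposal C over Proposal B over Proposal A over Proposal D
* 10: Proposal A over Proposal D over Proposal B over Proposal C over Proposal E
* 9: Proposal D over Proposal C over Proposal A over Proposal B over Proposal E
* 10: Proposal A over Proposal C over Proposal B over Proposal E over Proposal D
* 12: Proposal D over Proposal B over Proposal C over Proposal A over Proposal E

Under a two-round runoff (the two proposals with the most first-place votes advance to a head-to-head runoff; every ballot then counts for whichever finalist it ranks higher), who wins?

Round 1 first-place votes: Proposal A 32, Proposal B 22, Proposal C 0, Proposal D 21, Proposal E 9. Proposal A and Proposal B advance.
Runoff: Proposal A is ranked above Proposal B on 41 ballots, Proposal B above Proposal A on 43.

Proposal B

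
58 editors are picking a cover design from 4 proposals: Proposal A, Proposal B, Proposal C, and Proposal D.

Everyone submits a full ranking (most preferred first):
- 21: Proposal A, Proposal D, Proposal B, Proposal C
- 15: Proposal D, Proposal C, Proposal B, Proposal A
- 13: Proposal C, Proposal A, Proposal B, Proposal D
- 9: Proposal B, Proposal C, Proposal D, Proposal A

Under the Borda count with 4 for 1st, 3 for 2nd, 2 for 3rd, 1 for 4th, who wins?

Proposal A: 21×4 + 15×1 + 13×3 + 9×1 = 147
Proposal B: 21×2 + 15×2 + 13×2 + 9×4 = 134
Proposal C: 21×1 + 15×3 + 13×4 + 9×3 = 145
Proposal D: 21×3 + 15×4 + 13×1 + 9×2 = 154

Proposal D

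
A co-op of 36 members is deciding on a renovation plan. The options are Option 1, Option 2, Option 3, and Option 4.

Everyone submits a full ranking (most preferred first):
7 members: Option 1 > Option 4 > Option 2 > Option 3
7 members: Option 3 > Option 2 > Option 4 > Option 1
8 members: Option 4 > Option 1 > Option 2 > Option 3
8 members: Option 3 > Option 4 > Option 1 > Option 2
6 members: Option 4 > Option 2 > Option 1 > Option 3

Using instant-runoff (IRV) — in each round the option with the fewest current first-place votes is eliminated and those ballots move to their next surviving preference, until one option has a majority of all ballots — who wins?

Option 4

Round 1: Option 1 7, Option 2 0, Option 3 15, Option 4 14. Option 2 eliminated.
Round 2: Option 1 7, Option 3 15, Option 4 14. Option 1 eliminated.
Round 3: Option 3 15, Option 4 21. Option 4 has a majority (≥19).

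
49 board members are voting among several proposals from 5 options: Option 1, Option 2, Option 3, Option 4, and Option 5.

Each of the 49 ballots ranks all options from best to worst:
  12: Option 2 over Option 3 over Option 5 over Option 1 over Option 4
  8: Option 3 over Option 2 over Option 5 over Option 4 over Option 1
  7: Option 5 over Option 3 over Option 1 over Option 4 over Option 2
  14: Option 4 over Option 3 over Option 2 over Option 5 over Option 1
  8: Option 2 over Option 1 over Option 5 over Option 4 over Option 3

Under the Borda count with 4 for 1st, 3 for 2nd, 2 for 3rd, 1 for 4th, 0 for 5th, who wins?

Option 2

Option 1: 12×1 + 8×0 + 7×2 + 14×0 + 8×3 = 50
Option 2: 12×4 + 8×3 + 7×0 + 14×2 + 8×4 = 132
Option 3: 12×3 + 8×4 + 7×3 + 14×3 + 8×0 = 131
Option 4: 12×0 + 8×1 + 7×1 + 14×4 + 8×1 = 79
Option 5: 12×2 + 8×2 + 7×4 + 14×1 + 8×2 = 98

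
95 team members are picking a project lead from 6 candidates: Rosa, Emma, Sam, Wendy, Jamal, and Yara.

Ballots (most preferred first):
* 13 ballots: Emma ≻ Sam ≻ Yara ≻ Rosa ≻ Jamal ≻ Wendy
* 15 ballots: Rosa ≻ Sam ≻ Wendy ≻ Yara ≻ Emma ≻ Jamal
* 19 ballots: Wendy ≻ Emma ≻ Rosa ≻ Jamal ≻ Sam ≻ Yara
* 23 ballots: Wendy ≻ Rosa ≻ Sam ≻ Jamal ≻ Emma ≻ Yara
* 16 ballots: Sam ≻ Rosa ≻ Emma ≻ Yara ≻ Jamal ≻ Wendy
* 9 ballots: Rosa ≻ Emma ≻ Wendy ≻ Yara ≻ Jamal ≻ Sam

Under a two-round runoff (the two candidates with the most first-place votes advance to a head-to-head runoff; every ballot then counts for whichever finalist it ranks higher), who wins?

Round 1 first-place votes: Rosa 24, Emma 13, Sam 16, Wendy 42, Jamal 0, Yara 0. Wendy and Rosa advance.
Runoff: Wendy is ranked above Rosa on 42 ballots, Rosa above Wendy on 53.

Rosa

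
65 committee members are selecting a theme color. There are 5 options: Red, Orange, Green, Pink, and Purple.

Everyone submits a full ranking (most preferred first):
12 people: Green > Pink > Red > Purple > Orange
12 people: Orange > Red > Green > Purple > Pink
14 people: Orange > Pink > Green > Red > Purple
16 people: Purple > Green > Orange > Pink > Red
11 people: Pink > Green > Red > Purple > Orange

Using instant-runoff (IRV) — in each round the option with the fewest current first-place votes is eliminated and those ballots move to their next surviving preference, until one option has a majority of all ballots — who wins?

Round 1: Red 0, Orange 26, Green 12, Pink 11, Purple 16. Red eliminated.
Round 2: Orange 26, Green 12, Pink 11, Purple 16. Pink eliminated.
Round 3: Orange 26, Green 23, Purple 16. Purple eliminated.
Round 4: Orange 26, Green 39. Green has a majority (≥33).

Green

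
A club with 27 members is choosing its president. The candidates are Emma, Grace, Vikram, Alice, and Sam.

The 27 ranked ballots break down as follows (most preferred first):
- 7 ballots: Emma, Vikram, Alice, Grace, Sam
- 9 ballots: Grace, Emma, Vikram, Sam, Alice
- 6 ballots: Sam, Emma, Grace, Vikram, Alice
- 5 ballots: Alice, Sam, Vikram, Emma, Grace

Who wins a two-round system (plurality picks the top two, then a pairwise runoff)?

Emma

Round 1 first-place votes: Emma 7, Grace 9, Vikram 0, Alice 5, Sam 6. Grace and Emma advance.
Runoff: Grace is ranked above Emma on 9 ballots, Emma above Grace on 18.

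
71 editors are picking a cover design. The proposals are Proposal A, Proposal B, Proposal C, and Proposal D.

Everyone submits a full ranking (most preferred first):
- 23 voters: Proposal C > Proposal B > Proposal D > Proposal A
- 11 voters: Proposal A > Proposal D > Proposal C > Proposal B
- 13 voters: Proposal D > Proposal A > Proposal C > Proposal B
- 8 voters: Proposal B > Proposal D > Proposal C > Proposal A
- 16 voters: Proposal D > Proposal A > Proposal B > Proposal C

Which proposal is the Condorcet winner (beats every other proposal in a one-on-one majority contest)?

Proposal D vs Proposal A: 60–11
Proposal D vs Proposal B: 40–31
Proposal D vs Proposal C: 48–23
Proposal D beats every other proposal.

Proposal D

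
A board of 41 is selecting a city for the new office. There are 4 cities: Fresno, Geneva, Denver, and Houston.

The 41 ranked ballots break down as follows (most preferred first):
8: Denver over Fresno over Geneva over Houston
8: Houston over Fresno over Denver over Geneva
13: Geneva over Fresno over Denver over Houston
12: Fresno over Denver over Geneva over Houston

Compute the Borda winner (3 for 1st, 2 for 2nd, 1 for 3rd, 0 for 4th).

Fresno: 8×2 + 8×2 + 13×2 + 12×3 = 94
Geneva: 8×1 + 8×0 + 13×3 + 12×1 = 59
Denver: 8×3 + 8×1 + 13×1 + 12×2 = 69
Houston: 8×0 + 8×3 + 13×0 + 12×0 = 24

Fresno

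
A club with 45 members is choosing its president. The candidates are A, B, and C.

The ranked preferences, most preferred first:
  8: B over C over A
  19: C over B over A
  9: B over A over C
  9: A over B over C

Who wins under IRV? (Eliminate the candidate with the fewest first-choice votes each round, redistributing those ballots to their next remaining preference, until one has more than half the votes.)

B

Round 1: A 9, B 17, C 19. A eliminated.
Round 2: B 26, C 19. B has a majority (≥23).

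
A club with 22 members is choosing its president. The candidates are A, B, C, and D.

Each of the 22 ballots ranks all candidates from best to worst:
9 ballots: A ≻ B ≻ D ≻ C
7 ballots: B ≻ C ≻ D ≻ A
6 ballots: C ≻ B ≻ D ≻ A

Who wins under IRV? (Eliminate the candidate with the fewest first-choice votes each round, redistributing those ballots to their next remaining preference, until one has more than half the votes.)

Round 1: A 9, B 7, C 6, D 0. D eliminated.
Round 2: A 9, B 7, C 6. C eliminated.
Round 3: A 9, B 13. B has a majority (≥12).

B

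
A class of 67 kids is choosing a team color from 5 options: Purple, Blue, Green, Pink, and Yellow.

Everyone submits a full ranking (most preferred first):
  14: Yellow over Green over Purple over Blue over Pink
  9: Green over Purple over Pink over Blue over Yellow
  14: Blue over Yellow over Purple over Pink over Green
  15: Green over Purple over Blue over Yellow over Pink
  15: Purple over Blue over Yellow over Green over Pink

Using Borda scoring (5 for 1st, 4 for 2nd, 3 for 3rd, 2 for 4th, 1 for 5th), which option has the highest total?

Purple

Purple: 14×3 + 9×4 + 14×3 + 15×4 + 15×5 = 255
Blue: 14×2 + 9×2 + 14×5 + 15×3 + 15×4 = 221
Green: 14×4 + 9×5 + 14×1 + 15×5 + 15×2 = 220
Pink: 14×1 + 9×3 + 14×2 + 15×1 + 15×1 = 99
Yellow: 14×5 + 9×1 + 14×4 + 15×2 + 15×3 = 210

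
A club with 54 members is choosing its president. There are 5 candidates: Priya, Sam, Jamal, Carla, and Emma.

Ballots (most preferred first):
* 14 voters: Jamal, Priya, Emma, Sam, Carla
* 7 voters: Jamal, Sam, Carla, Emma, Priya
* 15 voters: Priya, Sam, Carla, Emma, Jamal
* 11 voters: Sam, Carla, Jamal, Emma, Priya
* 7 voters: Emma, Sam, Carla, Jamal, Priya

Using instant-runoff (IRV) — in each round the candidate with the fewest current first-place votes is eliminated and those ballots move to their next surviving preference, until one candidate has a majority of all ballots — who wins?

Sam

Round 1: Priya 15, Sam 11, Jamal 21, Carla 0, Emma 7. Carla eliminated.
Round 2: Priya 15, Sam 11, Jamal 21, Emma 7. Emma eliminated.
Round 3: Priya 15, Sam 18, Jamal 21. Priya eliminated.
Round 4: Sam 33, Jamal 21. Sam has a majority (≥28).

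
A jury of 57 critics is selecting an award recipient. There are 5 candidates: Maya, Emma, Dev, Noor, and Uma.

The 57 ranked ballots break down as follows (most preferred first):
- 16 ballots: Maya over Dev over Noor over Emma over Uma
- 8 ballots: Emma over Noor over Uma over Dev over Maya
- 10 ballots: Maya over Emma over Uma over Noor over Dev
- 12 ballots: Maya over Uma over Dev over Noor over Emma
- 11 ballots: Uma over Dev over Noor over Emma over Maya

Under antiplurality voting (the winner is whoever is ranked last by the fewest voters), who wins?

Noor

Last-place votes: Maya 19, Emma 12, Dev 10, Noor 0, Uma 16.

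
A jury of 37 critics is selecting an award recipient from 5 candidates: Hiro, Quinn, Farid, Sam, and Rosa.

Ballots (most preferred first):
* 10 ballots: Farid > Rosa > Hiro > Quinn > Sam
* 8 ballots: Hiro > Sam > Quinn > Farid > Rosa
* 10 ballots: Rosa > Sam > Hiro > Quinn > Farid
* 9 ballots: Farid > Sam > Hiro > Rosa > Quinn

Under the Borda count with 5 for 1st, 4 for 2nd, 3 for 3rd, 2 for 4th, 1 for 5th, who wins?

Hiro

Hiro: 10×3 + 8×5 + 10×3 + 9×3 = 127
Quinn: 10×2 + 8×3 + 10×2 + 9×1 = 73
Farid: 10×5 + 8×2 + 10×1 + 9×5 = 121
Sam: 10×1 + 8×4 + 10×4 + 9×4 = 118
Rosa: 10×4 + 8×1 + 10×5 + 9×2 = 116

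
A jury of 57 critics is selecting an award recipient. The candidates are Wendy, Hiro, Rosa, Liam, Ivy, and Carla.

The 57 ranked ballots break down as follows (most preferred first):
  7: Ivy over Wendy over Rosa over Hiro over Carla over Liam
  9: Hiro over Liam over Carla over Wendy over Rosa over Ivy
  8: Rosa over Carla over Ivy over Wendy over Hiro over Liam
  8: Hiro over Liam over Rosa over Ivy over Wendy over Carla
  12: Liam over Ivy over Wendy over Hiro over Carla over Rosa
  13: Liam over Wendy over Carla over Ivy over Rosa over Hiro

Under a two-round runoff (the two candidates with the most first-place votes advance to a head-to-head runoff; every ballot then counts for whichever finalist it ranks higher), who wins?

Round 1 first-place votes: Wendy 0, Hiro 17, Rosa 8, Liam 25, Ivy 7, Carla 0. Liam and Hiro advance.
Runoff: Liam is ranked above Hiro on 25 ballots, Hiro above Liam on 32.

Hiro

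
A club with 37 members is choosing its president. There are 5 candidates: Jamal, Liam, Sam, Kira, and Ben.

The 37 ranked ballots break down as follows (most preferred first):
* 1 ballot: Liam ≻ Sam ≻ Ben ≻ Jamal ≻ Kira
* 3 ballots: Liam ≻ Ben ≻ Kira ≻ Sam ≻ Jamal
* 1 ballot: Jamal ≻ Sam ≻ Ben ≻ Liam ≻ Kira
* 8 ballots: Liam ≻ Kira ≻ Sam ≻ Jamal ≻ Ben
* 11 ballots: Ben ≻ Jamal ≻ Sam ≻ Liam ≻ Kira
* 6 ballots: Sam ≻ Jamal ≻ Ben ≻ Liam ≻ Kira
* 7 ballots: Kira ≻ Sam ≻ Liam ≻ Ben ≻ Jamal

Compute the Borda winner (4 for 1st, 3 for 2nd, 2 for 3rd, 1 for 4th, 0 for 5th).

Sam

Jamal: 1×1 + 3×0 + 1×4 + 8×1 + 11×3 + 6×3 + 7×0 = 64
Liam: 1×4 + 3×4 + 1×1 + 8×4 + 11×1 + 6×1 + 7×2 = 80
Sam: 1×3 + 3×1 + 1×3 + 8×2 + 11×2 + 6×4 + 7×3 = 92
Kira: 1×0 + 3×2 + 1×0 + 8×3 + 11×0 + 6×0 + 7×4 = 58
Ben: 1×2 + 3×3 + 1×2 + 8×0 + 11×4 + 6×2 + 7×1 = 76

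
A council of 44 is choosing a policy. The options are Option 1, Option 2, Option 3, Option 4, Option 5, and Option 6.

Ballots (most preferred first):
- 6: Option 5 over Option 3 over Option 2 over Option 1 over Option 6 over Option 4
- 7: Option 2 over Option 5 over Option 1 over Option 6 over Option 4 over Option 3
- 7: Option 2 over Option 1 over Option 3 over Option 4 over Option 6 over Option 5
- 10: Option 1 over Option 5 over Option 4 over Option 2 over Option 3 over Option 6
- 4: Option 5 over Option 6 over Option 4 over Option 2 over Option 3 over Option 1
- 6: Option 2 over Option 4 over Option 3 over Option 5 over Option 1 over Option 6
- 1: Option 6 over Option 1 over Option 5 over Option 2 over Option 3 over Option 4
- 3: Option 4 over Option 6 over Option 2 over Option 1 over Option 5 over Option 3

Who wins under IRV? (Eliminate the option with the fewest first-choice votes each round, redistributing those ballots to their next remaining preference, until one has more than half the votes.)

Option 2

Round 1: Option 1 10, Option 2 20, Option 3 0, Option 4 3, Option 5 10, Option 6 1. Option 3 eliminated.
Round 2: Option 1 10, Option 2 20, Option 4 3, Option 5 10, Option 6 1. Option 6 eliminated.
Round 3: Option 1 11, Option 2 20, Option 4 3, Option 5 10. Option 4 eliminated.
Round 4: Option 1 11, Option 2 23, Option 5 10. Option 2 has a majority (≥23).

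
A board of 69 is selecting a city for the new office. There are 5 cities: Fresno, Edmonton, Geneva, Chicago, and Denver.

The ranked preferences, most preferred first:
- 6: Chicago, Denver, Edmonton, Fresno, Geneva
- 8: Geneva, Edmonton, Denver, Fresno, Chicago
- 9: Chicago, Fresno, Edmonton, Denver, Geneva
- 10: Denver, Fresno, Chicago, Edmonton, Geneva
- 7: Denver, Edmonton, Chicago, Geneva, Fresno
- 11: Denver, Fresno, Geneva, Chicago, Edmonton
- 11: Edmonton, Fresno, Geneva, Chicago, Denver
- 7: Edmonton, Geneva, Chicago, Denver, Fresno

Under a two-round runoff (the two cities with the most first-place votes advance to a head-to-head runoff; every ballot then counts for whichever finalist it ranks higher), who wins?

Edmonton

Round 1 first-place votes: Fresno 0, Edmonton 18, Geneva 8, Chicago 15, Denver 28. Denver and Edmonton advance.
Runoff: Denver is ranked above Edmonton on 34 ballots, Edmonton above Denver on 35.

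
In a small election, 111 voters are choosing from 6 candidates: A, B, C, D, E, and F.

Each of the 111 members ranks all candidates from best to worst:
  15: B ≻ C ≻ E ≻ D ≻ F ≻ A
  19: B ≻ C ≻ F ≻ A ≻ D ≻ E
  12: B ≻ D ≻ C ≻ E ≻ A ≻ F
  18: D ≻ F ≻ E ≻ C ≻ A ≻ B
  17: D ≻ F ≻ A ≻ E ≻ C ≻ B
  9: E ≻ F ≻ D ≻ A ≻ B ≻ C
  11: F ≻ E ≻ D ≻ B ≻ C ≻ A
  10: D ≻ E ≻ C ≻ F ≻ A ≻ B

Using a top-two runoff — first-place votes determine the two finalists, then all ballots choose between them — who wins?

Round 1 first-place votes: A 0, B 46, C 0, D 45, E 9, F 11. B and D advance.
Runoff: B is ranked above D on 46 ballots, D above B on 65.

D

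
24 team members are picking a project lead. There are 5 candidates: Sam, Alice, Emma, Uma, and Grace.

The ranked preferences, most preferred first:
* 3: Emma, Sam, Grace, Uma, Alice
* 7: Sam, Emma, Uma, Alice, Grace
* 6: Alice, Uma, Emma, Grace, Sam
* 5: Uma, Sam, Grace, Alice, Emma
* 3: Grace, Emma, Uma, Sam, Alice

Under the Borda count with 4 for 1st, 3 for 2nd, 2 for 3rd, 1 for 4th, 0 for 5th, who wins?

Sam: 3×3 + 7×4 + 6×0 + 5×3 + 3×1 = 55
Alice: 3×0 + 7×1 + 6×4 + 5×1 + 3×0 = 36
Emma: 3×4 + 7×3 + 6×2 + 5×0 + 3×3 = 54
Uma: 3×1 + 7×2 + 6×3 + 5×4 + 3×2 = 61
Grace: 3×2 + 7×0 + 6×1 + 5×2 + 3×4 = 34

Uma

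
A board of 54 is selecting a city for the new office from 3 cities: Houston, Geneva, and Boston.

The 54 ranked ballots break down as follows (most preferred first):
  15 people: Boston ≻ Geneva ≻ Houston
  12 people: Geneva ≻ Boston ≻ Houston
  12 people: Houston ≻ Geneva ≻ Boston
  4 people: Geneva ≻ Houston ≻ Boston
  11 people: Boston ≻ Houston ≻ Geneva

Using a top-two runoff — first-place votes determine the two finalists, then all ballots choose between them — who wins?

Round 1 first-place votes: Houston 12, Geneva 16, Boston 26. Boston and Geneva advance.
Runoff: Boston is ranked above Geneva on 26 ballots, Geneva above Boston on 28.

Geneva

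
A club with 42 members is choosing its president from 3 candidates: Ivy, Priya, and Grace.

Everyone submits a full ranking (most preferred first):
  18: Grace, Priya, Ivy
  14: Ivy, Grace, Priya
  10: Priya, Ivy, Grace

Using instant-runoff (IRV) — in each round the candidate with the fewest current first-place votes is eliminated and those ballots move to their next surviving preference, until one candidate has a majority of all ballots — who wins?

Round 1: Ivy 14, Priya 10, Grace 18. Priya eliminated.
Round 2: Ivy 24, Grace 18. Ivy has a majority (≥22).

Ivy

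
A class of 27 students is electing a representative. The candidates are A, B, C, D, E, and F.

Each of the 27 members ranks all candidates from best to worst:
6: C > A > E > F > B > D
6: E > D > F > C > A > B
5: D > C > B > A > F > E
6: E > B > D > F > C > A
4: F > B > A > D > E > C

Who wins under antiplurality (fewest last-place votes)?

F

Last-place votes: A 6, B 6, C 4, D 6, E 5, F 0.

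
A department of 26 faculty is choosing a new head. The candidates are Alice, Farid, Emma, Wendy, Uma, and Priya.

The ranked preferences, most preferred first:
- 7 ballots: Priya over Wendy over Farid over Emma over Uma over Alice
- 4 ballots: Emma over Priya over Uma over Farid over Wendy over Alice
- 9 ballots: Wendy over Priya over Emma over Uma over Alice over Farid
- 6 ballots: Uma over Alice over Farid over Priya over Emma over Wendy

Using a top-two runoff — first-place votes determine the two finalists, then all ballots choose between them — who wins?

Priya

Round 1 first-place votes: Alice 0, Farid 0, Emma 4, Wendy 9, Uma 6, Priya 7. Wendy and Priya advance.
Runoff: Wendy is ranked above Priya on 9 ballots, Priya above Wendy on 17.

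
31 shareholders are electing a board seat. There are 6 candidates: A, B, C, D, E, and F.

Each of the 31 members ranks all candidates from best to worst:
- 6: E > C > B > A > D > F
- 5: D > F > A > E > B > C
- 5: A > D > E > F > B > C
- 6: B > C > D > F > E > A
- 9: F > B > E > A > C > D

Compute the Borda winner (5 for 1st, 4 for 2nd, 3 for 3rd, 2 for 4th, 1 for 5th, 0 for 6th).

B

A: 6×2 + 5×3 + 5×5 + 6×0 + 9×2 = 70
B: 6×3 + 5×1 + 5×1 + 6×5 + 9×4 = 94
C: 6×4 + 5×0 + 5×0 + 6×4 + 9×1 = 57
D: 6×1 + 5×5 + 5×4 + 6×3 + 9×0 = 69
E: 6×5 + 5×2 + 5×3 + 6×1 + 9×3 = 88
F: 6×0 + 5×4 + 5×2 + 6×2 + 9×5 = 87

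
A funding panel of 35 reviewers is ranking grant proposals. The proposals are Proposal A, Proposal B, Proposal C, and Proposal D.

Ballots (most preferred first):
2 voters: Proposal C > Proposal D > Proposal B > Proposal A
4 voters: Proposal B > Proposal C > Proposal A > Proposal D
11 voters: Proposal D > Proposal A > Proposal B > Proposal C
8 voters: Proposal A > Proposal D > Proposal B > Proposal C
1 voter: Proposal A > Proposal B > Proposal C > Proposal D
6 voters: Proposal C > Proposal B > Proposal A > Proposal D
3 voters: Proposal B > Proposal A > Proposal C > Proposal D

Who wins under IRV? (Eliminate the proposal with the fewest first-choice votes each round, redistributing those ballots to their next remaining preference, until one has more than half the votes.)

Round 1: Proposal A 9, Proposal B 7, Proposal C 8, Proposal D 11. Proposal B eliminated.
Round 2: Proposal A 12, Proposal C 12, Proposal D 11. Proposal D eliminated.
Round 3: Proposal A 23, Proposal C 12. Proposal A has a majority (≥18).

Proposal A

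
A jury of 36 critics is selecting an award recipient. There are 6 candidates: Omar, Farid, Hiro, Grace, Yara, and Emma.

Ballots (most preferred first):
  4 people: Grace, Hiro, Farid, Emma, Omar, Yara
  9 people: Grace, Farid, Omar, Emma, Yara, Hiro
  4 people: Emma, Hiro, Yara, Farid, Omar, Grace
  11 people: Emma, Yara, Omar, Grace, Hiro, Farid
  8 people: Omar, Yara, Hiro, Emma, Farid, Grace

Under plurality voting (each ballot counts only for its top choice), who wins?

Emma

First-place votes: Omar 8, Farid 0, Hiro 0, Grace 13, Yara 0, Emma 15.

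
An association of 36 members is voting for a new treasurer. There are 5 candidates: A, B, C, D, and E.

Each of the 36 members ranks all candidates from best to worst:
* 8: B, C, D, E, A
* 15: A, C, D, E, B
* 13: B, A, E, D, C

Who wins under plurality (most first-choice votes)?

First-place votes: A 15, B 21, C 0, D 0, E 0.

B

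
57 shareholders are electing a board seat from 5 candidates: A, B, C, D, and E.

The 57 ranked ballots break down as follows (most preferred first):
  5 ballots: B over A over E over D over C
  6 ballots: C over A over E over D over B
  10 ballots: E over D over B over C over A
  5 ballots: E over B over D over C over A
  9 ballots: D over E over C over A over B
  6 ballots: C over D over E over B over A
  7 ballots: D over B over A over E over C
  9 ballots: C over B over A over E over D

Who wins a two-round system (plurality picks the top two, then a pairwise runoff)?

D

Round 1 first-place votes: A 0, B 5, C 21, D 16, E 15. C and D advance.
Runoff: C is ranked above D on 21 ballots, D above C on 36.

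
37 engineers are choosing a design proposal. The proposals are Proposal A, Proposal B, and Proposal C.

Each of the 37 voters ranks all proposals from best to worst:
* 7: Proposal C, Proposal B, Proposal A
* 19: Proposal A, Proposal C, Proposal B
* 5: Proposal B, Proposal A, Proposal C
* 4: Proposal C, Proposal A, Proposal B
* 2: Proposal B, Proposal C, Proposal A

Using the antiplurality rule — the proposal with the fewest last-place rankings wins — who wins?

Last-place votes: Proposal A 9, Proposal B 23, Proposal C 5.

Proposal C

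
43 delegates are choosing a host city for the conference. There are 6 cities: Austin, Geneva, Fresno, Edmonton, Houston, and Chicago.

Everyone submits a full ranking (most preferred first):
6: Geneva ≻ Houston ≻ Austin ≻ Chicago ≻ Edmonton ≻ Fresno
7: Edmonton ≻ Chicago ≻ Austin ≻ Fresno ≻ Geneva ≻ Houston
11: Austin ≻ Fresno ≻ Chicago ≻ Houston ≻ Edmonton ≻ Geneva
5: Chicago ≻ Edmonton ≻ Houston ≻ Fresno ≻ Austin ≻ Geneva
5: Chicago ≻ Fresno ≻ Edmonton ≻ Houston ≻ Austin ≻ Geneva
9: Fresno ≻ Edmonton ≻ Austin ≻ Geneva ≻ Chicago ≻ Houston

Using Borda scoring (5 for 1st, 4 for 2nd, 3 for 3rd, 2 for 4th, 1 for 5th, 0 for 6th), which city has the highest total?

Austin: 6×3 + 7×3 + 11×5 + 5×1 + 5×1 + 9×3 = 131
Geneva: 6×5 + 7×1 + 11×0 + 5×0 + 5×0 + 9×2 = 55
Fresno: 6×0 + 7×2 + 11×4 + 5×2 + 5×4 + 9×5 = 133
Edmonton: 6×1 + 7×5 + 11×1 + 5×4 + 5×3 + 9×4 = 123
Houston: 6×4 + 7×0 + 11×2 + 5×3 + 5×2 + 9×0 = 71
Chicago: 6×2 + 7×4 + 11×3 + 5×5 + 5×5 + 9×1 = 132

Fresno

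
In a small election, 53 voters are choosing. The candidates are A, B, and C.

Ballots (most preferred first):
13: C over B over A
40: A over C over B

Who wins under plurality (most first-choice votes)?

A

First-place votes: A 40, B 0, C 13.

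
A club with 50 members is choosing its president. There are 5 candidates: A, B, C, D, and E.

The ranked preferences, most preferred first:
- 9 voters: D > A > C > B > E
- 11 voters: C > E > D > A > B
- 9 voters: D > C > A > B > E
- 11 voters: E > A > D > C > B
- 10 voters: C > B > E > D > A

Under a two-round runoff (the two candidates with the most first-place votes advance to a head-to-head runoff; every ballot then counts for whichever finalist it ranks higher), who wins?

Round 1 first-place votes: A 0, B 0, C 21, D 18, E 11. C and D advance.
Runoff: C is ranked above D on 21 ballots, D above C on 29.

D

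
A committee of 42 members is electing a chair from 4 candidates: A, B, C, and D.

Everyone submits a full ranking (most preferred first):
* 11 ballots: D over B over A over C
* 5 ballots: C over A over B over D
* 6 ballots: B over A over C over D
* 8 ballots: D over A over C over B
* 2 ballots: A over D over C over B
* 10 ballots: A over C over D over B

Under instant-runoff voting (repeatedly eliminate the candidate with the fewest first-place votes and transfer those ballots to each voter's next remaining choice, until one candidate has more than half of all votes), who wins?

Round 1: A 12, B 6, C 5, D 19. C eliminated.
Round 2: A 17, B 6, D 19. B eliminated.
Round 3: A 23, D 19. A has a majority (≥22).

A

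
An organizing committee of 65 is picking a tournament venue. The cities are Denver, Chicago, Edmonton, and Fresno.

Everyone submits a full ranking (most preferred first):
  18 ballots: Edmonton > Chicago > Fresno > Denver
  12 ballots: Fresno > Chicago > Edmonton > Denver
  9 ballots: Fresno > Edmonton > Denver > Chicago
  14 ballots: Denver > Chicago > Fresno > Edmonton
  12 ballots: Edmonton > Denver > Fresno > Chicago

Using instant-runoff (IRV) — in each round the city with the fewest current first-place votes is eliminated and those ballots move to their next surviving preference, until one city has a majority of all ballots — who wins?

Round 1: Denver 14, Chicago 0, Edmonton 30, Fresno 21. Chicago eliminated.
Round 2: Denver 14, Edmonton 30, Fresno 21. Denver eliminated.
Round 3: Edmonton 30, Fresno 35. Fresno has a majority (≥33).

Fresno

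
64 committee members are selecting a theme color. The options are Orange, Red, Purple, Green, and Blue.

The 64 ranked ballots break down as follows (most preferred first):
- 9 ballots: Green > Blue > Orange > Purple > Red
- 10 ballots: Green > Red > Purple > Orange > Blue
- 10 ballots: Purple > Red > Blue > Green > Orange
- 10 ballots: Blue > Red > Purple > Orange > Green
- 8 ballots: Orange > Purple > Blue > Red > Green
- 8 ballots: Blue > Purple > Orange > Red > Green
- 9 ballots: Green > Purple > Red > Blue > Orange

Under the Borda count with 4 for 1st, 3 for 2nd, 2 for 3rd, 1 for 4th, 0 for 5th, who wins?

Purple

Orange: 9×2 + 10×1 + 10×0 + 10×1 + 8×4 + 8×2 + 9×0 = 86
Red: 9×0 + 10×3 + 10×3 + 10×3 + 8×1 + 8×1 + 9×2 = 124
Purple: 9×1 + 10×2 + 10×4 + 10×2 + 8×3 + 8×3 + 9×3 = 164
Green: 9×4 + 10×4 + 10×1 + 10×0 + 8×0 + 8×0 + 9×4 = 122
Blue: 9×3 + 10×0 + 10×2 + 10×4 + 8×2 + 8×4 + 9×1 = 144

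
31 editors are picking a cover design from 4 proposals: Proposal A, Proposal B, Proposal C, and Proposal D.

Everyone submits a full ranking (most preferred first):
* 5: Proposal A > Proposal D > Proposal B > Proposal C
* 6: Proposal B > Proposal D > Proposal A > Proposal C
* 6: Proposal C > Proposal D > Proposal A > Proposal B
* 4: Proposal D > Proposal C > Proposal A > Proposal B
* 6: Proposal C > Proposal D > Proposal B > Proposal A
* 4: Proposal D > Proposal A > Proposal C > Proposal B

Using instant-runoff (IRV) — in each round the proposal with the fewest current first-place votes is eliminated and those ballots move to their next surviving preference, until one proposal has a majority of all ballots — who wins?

Round 1: Proposal A 5, Proposal B 6, Proposal C 12, Proposal D 8. Proposal A eliminated.
Round 2: Proposal B 6, Proposal C 12, Proposal D 13. Proposal B eliminated.
Round 3: Proposal C 12, Proposal D 19. Proposal D has a majority (≥16).

Proposal D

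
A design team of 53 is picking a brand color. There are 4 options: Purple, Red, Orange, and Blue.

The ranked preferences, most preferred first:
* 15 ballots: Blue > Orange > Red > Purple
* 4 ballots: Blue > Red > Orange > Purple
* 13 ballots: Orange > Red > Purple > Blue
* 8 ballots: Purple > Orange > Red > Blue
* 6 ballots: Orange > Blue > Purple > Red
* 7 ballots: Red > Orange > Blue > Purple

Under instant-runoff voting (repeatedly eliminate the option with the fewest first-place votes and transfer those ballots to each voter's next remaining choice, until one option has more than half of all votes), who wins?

Round 1: Purple 8, Red 7, Orange 19, Blue 19. Red eliminated.
Round 2: Purple 8, Orange 26, Blue 19. Purple eliminated.
Round 3: Orange 34, Blue 19. Orange has a majority (≥27).

Orange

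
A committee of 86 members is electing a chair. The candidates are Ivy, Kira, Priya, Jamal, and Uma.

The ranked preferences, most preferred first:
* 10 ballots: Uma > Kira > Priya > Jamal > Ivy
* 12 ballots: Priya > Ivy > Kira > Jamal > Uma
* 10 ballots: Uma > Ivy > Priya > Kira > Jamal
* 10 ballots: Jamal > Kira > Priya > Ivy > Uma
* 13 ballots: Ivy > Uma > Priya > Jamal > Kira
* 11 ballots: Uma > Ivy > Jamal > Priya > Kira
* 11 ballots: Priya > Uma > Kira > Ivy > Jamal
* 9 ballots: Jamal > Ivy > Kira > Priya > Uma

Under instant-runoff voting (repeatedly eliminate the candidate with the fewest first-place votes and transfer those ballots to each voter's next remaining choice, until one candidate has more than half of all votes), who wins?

Round 1: Ivy 13, Kira 0, Priya 23, Jamal 19, Uma 31. Kira eliminated.
Round 2: Ivy 13, Priya 23, Jamal 19, Uma 31. Ivy eliminated.
Round 3: Priya 23, Jamal 19, Uma 44. Uma has a majority (≥44).

Uma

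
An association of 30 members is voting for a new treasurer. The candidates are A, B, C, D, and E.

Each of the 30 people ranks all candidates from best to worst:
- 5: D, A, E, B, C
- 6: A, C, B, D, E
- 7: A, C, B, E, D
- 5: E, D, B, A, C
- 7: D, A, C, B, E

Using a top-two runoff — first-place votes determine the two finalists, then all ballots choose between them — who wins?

Round 1 first-place votes: A 13, B 0, C 0, D 12, E 5. A and D advance.
Runoff: A is ranked above D on 13 ballots, D above A on 17.

D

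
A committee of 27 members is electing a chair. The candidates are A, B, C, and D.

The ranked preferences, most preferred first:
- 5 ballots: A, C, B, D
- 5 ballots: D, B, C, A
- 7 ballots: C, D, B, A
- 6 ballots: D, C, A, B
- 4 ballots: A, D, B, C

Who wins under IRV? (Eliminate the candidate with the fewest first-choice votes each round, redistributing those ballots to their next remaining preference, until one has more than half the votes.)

D

Round 1: A 9, B 0, C 7, D 11. B eliminated.
Round 2: A 9, C 7, D 11. C eliminated.
Round 3: A 9, D 18. D has a majority (≥14).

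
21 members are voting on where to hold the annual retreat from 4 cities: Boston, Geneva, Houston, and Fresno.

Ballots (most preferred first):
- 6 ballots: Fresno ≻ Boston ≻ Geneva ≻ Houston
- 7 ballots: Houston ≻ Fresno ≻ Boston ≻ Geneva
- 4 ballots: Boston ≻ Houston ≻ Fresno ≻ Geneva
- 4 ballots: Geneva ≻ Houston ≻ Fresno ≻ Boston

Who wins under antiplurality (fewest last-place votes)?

Fresno

Last-place votes: Boston 4, Geneva 11, Houston 6, Fresno 0.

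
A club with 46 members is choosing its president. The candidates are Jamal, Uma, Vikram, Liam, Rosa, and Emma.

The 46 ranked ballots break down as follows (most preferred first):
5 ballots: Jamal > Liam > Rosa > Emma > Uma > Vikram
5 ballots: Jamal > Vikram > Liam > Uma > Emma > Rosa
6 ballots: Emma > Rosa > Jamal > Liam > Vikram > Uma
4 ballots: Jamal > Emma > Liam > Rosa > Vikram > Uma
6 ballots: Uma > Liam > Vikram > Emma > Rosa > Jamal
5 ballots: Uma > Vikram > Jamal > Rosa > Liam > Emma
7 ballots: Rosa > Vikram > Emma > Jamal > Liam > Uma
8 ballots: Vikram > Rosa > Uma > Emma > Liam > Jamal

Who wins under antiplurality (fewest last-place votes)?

Liam

Last-place votes: Jamal 14, Uma 17, Vikram 5, Liam 0, Rosa 5, Emma 5.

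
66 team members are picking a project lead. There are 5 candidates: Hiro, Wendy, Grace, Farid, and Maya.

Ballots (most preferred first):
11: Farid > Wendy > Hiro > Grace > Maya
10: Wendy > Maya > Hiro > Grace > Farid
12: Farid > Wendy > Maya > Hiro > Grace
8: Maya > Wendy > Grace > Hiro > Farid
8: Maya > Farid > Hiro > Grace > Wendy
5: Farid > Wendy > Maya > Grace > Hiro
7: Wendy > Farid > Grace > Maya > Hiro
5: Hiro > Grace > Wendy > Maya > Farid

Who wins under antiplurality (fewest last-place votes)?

Last-place votes: Hiro 12, Wendy 8, Grace 12, Farid 23, Maya 11.

Wendy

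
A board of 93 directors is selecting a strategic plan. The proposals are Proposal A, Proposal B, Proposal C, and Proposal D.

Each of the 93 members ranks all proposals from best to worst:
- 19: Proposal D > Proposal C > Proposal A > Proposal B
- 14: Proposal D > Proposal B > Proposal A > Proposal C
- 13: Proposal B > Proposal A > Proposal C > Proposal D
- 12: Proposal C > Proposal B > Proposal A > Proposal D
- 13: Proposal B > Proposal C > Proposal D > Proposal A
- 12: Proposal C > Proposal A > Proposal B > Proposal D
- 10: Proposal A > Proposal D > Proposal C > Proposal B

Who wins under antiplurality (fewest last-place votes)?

Proposal A

Last-place votes: Proposal A 13, Proposal B 29, Proposal C 14, Proposal D 37.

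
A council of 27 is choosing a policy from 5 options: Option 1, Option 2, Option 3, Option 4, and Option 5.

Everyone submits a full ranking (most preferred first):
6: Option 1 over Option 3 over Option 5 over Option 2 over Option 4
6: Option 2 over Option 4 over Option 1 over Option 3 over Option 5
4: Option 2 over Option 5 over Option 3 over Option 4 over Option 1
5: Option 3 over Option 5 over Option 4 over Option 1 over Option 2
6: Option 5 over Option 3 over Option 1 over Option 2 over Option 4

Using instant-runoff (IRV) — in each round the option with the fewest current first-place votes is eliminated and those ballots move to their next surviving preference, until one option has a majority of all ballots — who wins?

Round 1: Option 1 6, Option 2 10, Option 3 5, Option 4 0, Option 5 6. Option 4 eliminated.
Round 2: Option 1 6, Option 2 10, Option 3 5, Option 5 6. Option 3 eliminated.
Round 3: Option 1 6, Option 2 10, Option 5 11. Option 1 eliminated.
Round 4: Option 2 10, Option 5 17. Option 5 has a majority (≥14).

Option 5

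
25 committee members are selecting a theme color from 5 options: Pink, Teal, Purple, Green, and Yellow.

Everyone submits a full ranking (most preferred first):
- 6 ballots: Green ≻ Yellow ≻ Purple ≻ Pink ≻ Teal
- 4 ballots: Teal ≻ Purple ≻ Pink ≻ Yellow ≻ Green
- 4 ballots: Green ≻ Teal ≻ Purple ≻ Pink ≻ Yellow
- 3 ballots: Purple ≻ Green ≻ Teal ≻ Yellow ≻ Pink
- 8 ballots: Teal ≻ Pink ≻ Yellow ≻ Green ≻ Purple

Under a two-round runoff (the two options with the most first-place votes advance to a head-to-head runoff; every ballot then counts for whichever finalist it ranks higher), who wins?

Round 1 first-place votes: Pink 0, Teal 12, Purple 3, Green 10, Yellow 0. Teal and Green advance.
Runoff: Teal is ranked above Green on 12 ballots, Green above Teal on 13.

Green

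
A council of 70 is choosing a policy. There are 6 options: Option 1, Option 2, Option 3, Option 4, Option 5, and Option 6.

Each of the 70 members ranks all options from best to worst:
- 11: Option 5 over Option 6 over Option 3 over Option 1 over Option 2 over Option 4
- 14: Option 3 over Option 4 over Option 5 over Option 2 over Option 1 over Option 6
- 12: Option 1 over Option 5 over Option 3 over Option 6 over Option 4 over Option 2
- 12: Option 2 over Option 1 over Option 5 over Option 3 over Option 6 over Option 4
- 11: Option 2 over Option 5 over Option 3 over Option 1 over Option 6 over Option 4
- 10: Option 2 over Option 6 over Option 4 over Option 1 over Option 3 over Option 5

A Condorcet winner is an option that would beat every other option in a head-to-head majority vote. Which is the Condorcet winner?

Option 5 vs Option 1: 36–34
Option 5 vs Option 2: 37–33
Option 5 vs Option 3: 46–24
Option 5 vs Option 4: 46–24
Option 5 vs Option 6: 60–10
Option 5 beats every other option.

Option 5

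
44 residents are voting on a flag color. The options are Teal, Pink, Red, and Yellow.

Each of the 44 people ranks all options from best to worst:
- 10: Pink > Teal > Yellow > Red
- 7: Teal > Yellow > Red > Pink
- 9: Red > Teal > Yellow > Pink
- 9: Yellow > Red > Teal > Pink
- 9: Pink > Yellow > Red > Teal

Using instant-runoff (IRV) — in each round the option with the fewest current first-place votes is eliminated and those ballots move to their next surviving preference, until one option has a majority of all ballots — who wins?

Round 1: Teal 7, Pink 19, Red 9, Yellow 9. Teal eliminated.
Round 2: Pink 19, Red 9, Yellow 16. Red eliminated.
Round 3: Pink 19, Yellow 25. Yellow has a majority (≥23).

Yellow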